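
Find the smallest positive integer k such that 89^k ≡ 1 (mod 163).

The order of 89 must divide p − 1 = 162 = 2 · 3^4.
Divisors: 1, 2, 3, 6, 9, 18, 27, 54, 81, 162.
Check each in increasing order: 89^1 ≡ 89;  89^2 ≡ 97;  89^3 ≡ 157;  89^6 ≡ 36;  89^9 ≡ 110;  89^18 ≡ 38;  89^27 ≡ 105;  89^54 ≡ 104;  89^81 ≡ 162;  89^162 ≡ 1.
Smallest exponent giving 1 is 162.

162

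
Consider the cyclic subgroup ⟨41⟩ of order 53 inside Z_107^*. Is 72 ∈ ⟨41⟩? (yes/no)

72 ∈ ⟨41⟩ iff 72^53 ≡ 1 (mod 107), since |⟨41⟩| = 53.
72^53 mod 107 = 106.
Since 106 ≠ 1, 72 does not lie in the subgroup.

no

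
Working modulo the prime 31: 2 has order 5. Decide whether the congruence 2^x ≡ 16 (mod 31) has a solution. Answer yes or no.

yes

⟨2⟩ has order 5; its elements mod 31 are {1, 2, 4, 8, 16}.
16 is in this set.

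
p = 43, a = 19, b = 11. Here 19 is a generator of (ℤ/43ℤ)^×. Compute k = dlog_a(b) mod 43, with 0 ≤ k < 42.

Baby-step giant-step with m = ceil(sqrt(42)) = 7.
Baby table (19^j mod 43 for j=0..6):
  0:1  1:19  2:17  3:22  4:31  5:30  6:11
Giant step factor: 19^(-7) ≡ 7 (mod 43).
Scan 11·7^i mod 43 for i = 0, 1, …:
  i=0: 11
Match at i=0, j=6: k = 0·7 + 6 = 6.

6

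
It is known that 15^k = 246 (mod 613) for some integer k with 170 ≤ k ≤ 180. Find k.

171

Compute 15^170 mod 613 = 139, then multiply by 15 repeatedly:
  15^170=139  15^171=246
Found 246 at exponent 171.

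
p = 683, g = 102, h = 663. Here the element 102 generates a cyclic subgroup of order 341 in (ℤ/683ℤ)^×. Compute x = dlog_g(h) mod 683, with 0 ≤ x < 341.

252

Baby-step giant-step with m = ceil(sqrt(341)) = 19.
Baby table (102^j mod 683 for j=0..18):
  0:1  1:102  2:159  3:509  4:10  5:337  6:224  7:309
  8:100  9:638  10:191  11:358  12:317  13:233  14:544  15:165
  16:438  17:281  18:659
Giant step factor: 102^(-19) ≡ 291 (mod 683).
Scan 663·291^i mod 683 for i = 0, 1, …:
  i=0: 663   i=1: 327   i=2: 220   i=3: 501
  i=4: 312   i=5: 636   i=6: 666   i=7: 517
  i=8: 187   i=9: 460   i=10: 675   i=11: 404
  i=12: 88   i=13: 337
Match at i=13, j=5: x = 13·19 + 5 = 252.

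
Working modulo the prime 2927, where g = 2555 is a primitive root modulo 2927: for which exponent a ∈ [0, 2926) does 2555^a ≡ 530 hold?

1388

Baby-step giant-step with m = ceil(sqrt(2926)) = 55.
Baby table (2555^j mod 2927 for j=0..54):
  0:1  1:2555  2:815  3:1228  4:2723  5:2713  6:579  7:1210
  8:638  9:2678  10:1891  11:1955  12:1563  13:1037  14:600  15:2179
  16:191  17:2123  18:534  19:388  20:2014  21:104  22:2290  23:2804
  24:1851  25:2200  26:1160  27:1676  28:2906  29:1958  30:447  31:555
  32:1357  33:1567  34:2476  35:933  36:1237  37:2302  38:1267  39:2850
  40:2301  41:1639  42:2035  43:1073  44:1843  45:2249  46:494  47:633
  48:1611  49:743  50:1669  51:2583  52:2107  53:632  54:1983
Giant step factor: 2555^(-55) ≡ 935 (mod 2927).
Scan 530·935^i mod 2927 for i = 0, 1, …:
  i=0: 530   i=1: 887   i=2: 1004   i=3: 2100
  i=4: 2410   i=5: 2487   i=6: 1307   i=7: 1486
  i=8: 2012   i=9: 2086     …   i=24: 1438
  i=25: 1037
Match at i=25, j=13: a = 25·55 + 13 = 1388.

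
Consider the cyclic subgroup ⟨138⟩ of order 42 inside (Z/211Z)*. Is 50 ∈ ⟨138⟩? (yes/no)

yes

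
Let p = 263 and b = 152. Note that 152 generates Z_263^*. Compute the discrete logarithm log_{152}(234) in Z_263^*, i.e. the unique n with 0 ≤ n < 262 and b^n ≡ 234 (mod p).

54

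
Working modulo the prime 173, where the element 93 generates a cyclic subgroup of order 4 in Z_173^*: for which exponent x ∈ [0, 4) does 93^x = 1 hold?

Successive powers of 93 modulo 173:
  93^0=1
So 93^0 ≡ 1 (mod 173), giving x = 0.

0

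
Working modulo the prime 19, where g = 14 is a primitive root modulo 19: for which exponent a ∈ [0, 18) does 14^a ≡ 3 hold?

Successive powers of 14 modulo 19:
  14^0=1  14^1=14  14^2=6  14^3=8  14^4=17  14^5=10
  14^6=7  14^7=3
So 14^7 ≡ 3 (mod 19), giving a = 7.

7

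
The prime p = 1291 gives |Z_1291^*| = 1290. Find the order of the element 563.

215

The order of 563 must divide p − 1 = 1290 = 2 · 3 · 5 · 43.
Divisors: 1, 2, 3, 5, 6, 10, 15, 30, 43, 86, 129, 215, 258, 430, 645, 1290.
Check each in increasing order: 563^1 ≡ 563;  563^2 ≡ 674;  563^3 ≡ 1199;  563^5 ≡ 1251;  563^6 ≡ 718;  563^10 ≡ 309;  563^15 ≡ 550;  563^30 ≡ 406;  563^43 ≡ 1063;  563^86 ≡ 344;  563^129 ≡ 319;  563^215 ≡ 1.
Smallest exponent giving 1 is 215.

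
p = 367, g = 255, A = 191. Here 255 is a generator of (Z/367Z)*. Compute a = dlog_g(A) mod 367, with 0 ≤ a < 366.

14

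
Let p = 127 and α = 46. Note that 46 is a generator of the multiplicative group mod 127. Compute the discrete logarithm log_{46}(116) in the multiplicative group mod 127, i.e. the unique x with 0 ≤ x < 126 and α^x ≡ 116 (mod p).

17

Baby-step giant-step with m = ceil(sqrt(126)) = 12.
Baby table (46^j mod 127 for j=0..11):
  0:1  1:46  2:84  3:54  4:71  5:91  6:122  7:24
  8:88  9:111  10:26  11:53
Giant step factor: 46^(-12) ≡ 61 (mod 127).
Scan 116·61^i mod 127 for i = 0, 1, …:
  i=0: 116   i=1: 91
Match at i=1, j=5: x = 1·12 + 5 = 17.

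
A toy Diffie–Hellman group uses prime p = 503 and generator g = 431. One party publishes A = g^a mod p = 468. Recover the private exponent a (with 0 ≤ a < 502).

142

Baby-step giant-step with m = ceil(sqrt(502)) = 23.
Baby table (431^j mod 503 for j=0..22):
  0:1  1:431  2:154  3:481  4:75  5:133  6:484  7:362
  8:92  9:418  10:84  11:491  12:361  13:164  14:264  15:106
  16:416  17:228  18:183  19:405  20:14  21:501  22:144
Giant step factor: 431^(-23) ≡ 227 (mod 503).
Scan 468·227^i mod 503 for i = 0, 1, …:
  i=0: 468   i=1: 103   i=2: 243   i=3: 334
  i=4: 368   i=5: 38   i=6: 75
Match at i=6, j=4: a = 6·23 + 4 = 142.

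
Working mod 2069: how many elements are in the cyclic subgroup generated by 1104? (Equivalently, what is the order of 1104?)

The order of 1104 must divide p − 1 = 2068 = 2^2 · 11 · 47.
Divisors: 1, 2, 4, 11, 22, 44, 47, 94, 188, 517, 1034, 2068.
Check each in increasing order: 1104^1 ≡ 1104;  1104^2 ≡ 175;  1104^4 ≡ 1659;  1104^11 ≡ 796;  1104^22 ≡ 502;  1104^44 ≡ 1655;  1104^47 ≡ 671;  1104^94 ≡ 1268;  1104^188 ≡ 211;  1104^517 ≡ 1.
Smallest exponent giving 1 is 517.

517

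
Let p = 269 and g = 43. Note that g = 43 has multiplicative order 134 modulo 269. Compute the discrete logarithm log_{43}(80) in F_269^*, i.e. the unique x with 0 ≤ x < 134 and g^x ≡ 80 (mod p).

Baby-step giant-step with m = ceil(sqrt(134)) = 12.
Baby table (43^j mod 269 for j=0..11):
  0:1  1:43  2:235  3:152  4:80  5:212  6:239  7:55
  8:213  9:13  10:21  11:96
Giant step factor: 43^(-12) ≡ 81 (mod 269).
Scan 80·81^i mod 269 for i = 0, 1, …:
  i=0: 80
Match at i=0, j=4: x = 0·12 + 4 = 4.

4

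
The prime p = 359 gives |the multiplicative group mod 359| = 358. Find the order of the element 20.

The order of 20 must divide p − 1 = 358 = 2 · 179.
Divisors: 1, 2, 179, 358.
Check each in increasing order: 20^1 ≡ 20;  20^2 ≡ 41;  20^179 ≡ 1.
Smallest exponent giving 1 is 179.

179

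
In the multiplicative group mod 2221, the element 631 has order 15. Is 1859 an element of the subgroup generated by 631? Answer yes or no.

no

1859 ∈ ⟨631⟩ iff 1859^15 ≡ 1 (mod 2221), since |⟨631⟩| = 15.
1859^15 mod 2221 = 964.
Since 964 ≠ 1, 1859 does not lie in the subgroup.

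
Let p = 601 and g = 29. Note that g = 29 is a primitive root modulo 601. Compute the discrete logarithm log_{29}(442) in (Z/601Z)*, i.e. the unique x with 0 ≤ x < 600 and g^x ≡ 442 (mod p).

557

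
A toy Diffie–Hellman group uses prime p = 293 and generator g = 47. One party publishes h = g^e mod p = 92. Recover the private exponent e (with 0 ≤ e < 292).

243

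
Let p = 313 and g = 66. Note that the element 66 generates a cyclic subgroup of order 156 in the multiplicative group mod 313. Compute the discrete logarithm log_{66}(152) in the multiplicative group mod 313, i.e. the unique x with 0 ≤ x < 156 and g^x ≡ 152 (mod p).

Successive powers of 66 modulo 313:
  66^0=1  66^1=66  66^2=287  66^3=162  66^4=50  66^5=170
  66^6=265  66^7=275  66^8=309  66^9=49  66^10=104  66^11=291
  66^12=113  66^13=259  66^14=192  66^15=152
So 66^15 ≡ 152 (mod 313), giving x = 15.

15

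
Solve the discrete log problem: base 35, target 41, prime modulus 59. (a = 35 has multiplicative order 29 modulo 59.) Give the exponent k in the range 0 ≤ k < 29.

3

Successive powers of 35 modulo 59:
  35^0=1  35^1=35  35^2=45  35^3=41
So 35^3 ≡ 41 (mod 59), giving k = 3.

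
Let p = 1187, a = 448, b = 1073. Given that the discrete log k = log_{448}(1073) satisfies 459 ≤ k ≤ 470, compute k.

463

Compute 448^459 mod 1187 = 1005, then multiply by 448 repeatedly:
  448^459=1005  448^460=367  448^461=610  448^462=270  448^463=1073
Found 1073 at exponent 463.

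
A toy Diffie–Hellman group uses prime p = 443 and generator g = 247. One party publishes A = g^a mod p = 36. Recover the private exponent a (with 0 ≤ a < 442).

Baby-step giant-step with m = ceil(sqrt(442)) = 22.
Baby table (247^j mod 443 for j=0..21):
  0:1  1:247  2:318  3:135  4:120  5:402  6:62  7:252
  8:224  9:396  10:352  11:116  12:300  13:119  14:155  15:187
  16:117  17:104  18:437  19:290  20:307  21:76
Giant step factor: 247^(-22) ≡ 435 (mod 443).
Scan 36·435^i mod 443 for i = 0, 1, …:
  i=0: 36   i=1: 155
Match at i=1, j=14: a = 1·22 + 14 = 36.

36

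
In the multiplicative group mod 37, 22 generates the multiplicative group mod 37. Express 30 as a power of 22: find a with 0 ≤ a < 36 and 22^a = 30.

Successive powers of 22 modulo 37:
  22^0=1  22^1=22  22^2=3  22^3=29  22^4=9  22^5=13
  22^6=27  22^7=2  22^8=7  22^9=6  22^10=21  22^11=18
  22^12=26  22^13=17  22^14=4  22^15=14  22^16=12  22^17=5
  22^18=36  22^19=15  22^20=34  22^21=8  22^22=28  22^23=24
  22^24=10  22^25=35  22^26=30
So 22^26 ≡ 30 (mod 37), giving a = 26.

26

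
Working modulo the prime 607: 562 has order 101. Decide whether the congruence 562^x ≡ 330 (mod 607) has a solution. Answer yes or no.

yes

330 ∈ ⟨562⟩ iff 330^101 ≡ 1 (mod 607), since |⟨562⟩| = 101.
330^101 mod 607 = 1.
Since 1 = 1, 330 lies in the subgroup.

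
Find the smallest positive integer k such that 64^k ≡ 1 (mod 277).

46

The order of 64 must divide p − 1 = 276 = 2^2 · 3 · 23.
Divisors: 1, 2, 3, 4, 6, 12, 23, 46, 69, 92, 138, 276.
Check each in increasing order: 64^1 ≡ 64;  64^2 ≡ 218;  64^3 ≡ 102;  64^4 ≡ 157;  64^6 ≡ 155;  64^12 ≡ 203;  64^23 ≡ 276;  64^46 ≡ 1.
Smallest exponent giving 1 is 46.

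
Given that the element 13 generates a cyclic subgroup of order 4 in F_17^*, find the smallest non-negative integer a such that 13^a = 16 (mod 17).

2

Successive powers of 13 modulo 17:
  13^0=1  13^1=13  13^2=16
So 13^2 ≡ 16 (mod 17), giving a = 2.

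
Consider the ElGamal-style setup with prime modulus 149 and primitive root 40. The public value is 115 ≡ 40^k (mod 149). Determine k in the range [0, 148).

Baby-step giant-step with m = ceil(sqrt(148)) = 13.
Baby table (40^j mod 149 for j=0..12):
  0:1  1:40  2:110  3:79  4:31  5:48  6:132  7:65
  8:67  9:147  10:69  11:78  12:140
Giant step factor: 40^(-13) ≡ 12 (mod 149).
Scan 115·12^i mod 149 for i = 0, 1, …:
  i=0: 115   i=1: 39   i=2: 21   i=3: 103
  i=4: 44   i=5: 81   i=6: 78
Match at i=6, j=11: k = 6·13 + 11 = 89.

89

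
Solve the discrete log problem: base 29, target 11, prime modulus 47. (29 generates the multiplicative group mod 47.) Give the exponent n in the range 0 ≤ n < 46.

37

Baby-step giant-step with m = ceil(sqrt(46)) = 7.
Baby table (29^j mod 47 for j=0..6):
  0:1  1:29  2:42  3:43  4:25  5:20  6:16
Giant step factor: 29^(-7) ≡ 39 (mod 47).
Scan 11·39^i mod 47 for i = 0, 1, …:
  i=0: 11   i=1: 6   i=2: 46   i=3: 8
  i=4: 30   i=5: 42
Match at i=5, j=2: n = 5·7 + 2 = 37.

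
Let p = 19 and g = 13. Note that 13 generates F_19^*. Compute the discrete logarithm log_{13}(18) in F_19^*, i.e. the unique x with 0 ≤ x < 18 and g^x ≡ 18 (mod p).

Successive powers of 13 modulo 19:
  13^0=1  13^1=13  13^2=17  13^3=12  13^4=4  13^5=14
  13^6=11  13^7=10  13^8=16  13^9=18
So 13^9 ≡ 18 (mod 19), giving x = 9.

9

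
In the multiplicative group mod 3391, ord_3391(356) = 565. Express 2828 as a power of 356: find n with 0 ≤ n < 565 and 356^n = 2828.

Baby-step giant-step with m = ceil(sqrt(565)) = 24.
Baby table (356^j mod 3391 for j=0..23):
  0:1  1:356  2:1269  3:761  4:3027  5:2665  6:2651  7:1058
  8:247  9:3157  10:1471  11:1462  12:1649  13:401  14:334  15:219
  16:3362  17:3240  18:500  19:1668  20:383  21:708  22:1114  23:3228
Giant step factor: 356^(-24) ≡ 89 (mod 3391).
Scan 2828·89^i mod 3391 for i = 0, 1, …:
  i=0: 2828   i=1: 758   i=2: 3033   i=3: 2048
  i=4: 2549   i=5: 3055   i=6: 615   i=7: 479
  i=8: 1939   i=9: 3021     …   i=19: 2457
  i=20: 1649
Match at i=20, j=12: n = 20·24 + 12 = 492.

492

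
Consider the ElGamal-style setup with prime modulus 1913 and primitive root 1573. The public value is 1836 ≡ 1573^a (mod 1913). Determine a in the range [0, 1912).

Baby-step giant-step with m = ceil(sqrt(1912)) = 44.
Baby table (1573^j mod 1913 for j=0..43):
  0:1  1:1573  2:820  3:498  4:937  5:891  6:1227  7:1767
  8:1815  9:799  10:1899  11:934  12:1911  13:680  14:273  15:917
  16:39  17:131  18:1372  19:292  20:196  21:315  22:28  23:45
  24:4  25:553  26:1367  27:79  28:1835  29:1651  30:1082  31:1329
  32:1521  33:1283  34:1857  35:1823  36:1905  37:807  38:1092  39:1755
  40:156  41:524  42:1662  43:1168
Giant step factor: 1573^(-44) ≡ 1852 (mod 1913).
Scan 1836·1852^i mod 1913 for i = 0, 1, …:
  i=0: 1836   i=1: 871   i=2: 433   i=3: 369
  i=4: 447   i=5: 1428   i=6: 890   i=7: 1187
  i=8: 287   i=9: 1623   i=10: 473   i=11: 1755
Match at i=11, j=39: a = 11·44 + 39 = 523.

523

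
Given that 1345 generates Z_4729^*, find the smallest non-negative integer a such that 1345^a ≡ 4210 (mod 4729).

Baby-step giant-step with m = ceil(sqrt(4728)) = 69.
Baby table (1345^j mod 4729 for j=0..68):
  0:1  1:1345  2:2547  3:1919  4:3750  5:2636  6:3399  7:3441
  8:3183  9:1390  10:1595  11:3038  12:254  13:1142  14:3794  15:339
  16:1971  17:2755  18:2668  19:3878  20:4552  21:3114  22:3165  23:825
  24:3039  25:1599  26:3689  27:984  28:4089  29:4607  30:1425  31:1380
  32:2332  33:1213  34:4709  35:1474  36:1079  37:4181  38:664  39:4028
  40:2955  41:2115  42:2546  43:574  44:1203  45:717  46:4378  47:805
  48:4513  49:2678  50:3141  51:1648  52:3388  53:2833  54:3540  55:3926
  56:2906  57:2416  58:697  59:1123  60:1884  61:3965  62:3342  63:2440
  64:4603  65:774  66:650  67:4114  68:400
Giant step factor: 1345^(-69) ≡ 1535 (mod 4729).
Scan 4210·1535^i mod 4729 for i = 0, 1, …:
  i=0: 4210   i=1: 2536   i=2: 793   i=3: 1902
  i=4: 1777   i=5: 3791   i=6: 2515   i=7: 1661
  i=8: 704   i=9: 2428     …   i=21: 1619
  i=22: 2440
Match at i=22, j=63: a = 22·69 + 63 = 1581.

1581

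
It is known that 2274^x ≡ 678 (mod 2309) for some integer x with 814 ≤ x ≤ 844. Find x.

Compute 2274^814 mod 2309 = 1005, then multiply by 2274 repeatedly:
  2274^814=1005  2274^815=1769  2274^816=428  2274^817=1183  2274^818=157
  2274^819=1432  2274^820=678
Found 678 at exponent 820.

820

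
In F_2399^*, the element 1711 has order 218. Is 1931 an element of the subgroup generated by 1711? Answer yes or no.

1931 ∈ ⟨1711⟩ iff 1931^218 ≡ 1 (mod 2399), since |⟨1711⟩| = 218.
1931^218 mod 2399 = 1127.
Since 1127 ≠ 1, 1931 does not lie in the subgroup.

no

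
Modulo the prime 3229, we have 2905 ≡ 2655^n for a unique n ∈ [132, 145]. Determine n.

136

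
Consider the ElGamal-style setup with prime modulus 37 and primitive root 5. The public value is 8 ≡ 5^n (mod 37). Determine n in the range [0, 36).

Successive powers of 5 modulo 37:
  5^0=1  5^1=5  5^2=25  5^3=14  5^4=33  5^5=17
  5^6=11  5^7=18  5^8=16  5^9=6  5^10=30  5^11=2
  5^12=10  5^13=13  5^14=28  5^15=29  5^16=34  5^17=22
  5^18=36  5^19=32  5^20=12  5^21=23  5^22=4  5^23=20
  5^24=26  5^25=19  5^26=21  5^27=31  5^28=7  5^29=35
  5^30=27  5^31=24  5^32=9  5^33=8
So 5^33 ≡ 8 (mod 37), giving n = 33.

33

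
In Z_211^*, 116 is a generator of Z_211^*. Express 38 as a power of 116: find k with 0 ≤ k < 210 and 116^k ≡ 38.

125

Baby-step giant-step with m = ceil(sqrt(210)) = 15.
Baby table (116^j mod 211 for j=0..14):
  0:1  1:116  2:163  3:129  4:194  5:138  6:183  7:128
  8:78  9:186  10:54  11:145  12:151  13:3  14:137
Giant step factor: 116^(-15) ≡ 63 (mod 211).
Scan 38·63^i mod 211 for i = 0, 1, …:
  i=0: 38   i=1: 73   i=2: 168   i=3: 34
  i=4: 32   i=5: 117   i=6: 197   i=7: 173
  i=8: 138
Match at i=8, j=5: k = 8·15 + 5 = 125.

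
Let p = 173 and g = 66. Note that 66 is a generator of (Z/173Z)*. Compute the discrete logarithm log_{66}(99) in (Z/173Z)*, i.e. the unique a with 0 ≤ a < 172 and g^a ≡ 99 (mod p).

Successive powers of 66 modulo 173:
  66^0=1  66^1=66  66^2=31  66^3=143  66^4=96  66^5=108
  66^6=35  66^7=61  66^8=47  66^9=161  66^10=73  66^11=147
  66^12=14  66^13=59  66^14=88  66^15=99
So 66^15 ≡ 99 (mod 173), giving a = 15.

15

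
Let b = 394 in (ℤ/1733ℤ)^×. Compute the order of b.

1732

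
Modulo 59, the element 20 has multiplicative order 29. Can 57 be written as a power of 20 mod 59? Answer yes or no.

yes

57 ∈ ⟨20⟩ iff 57^29 ≡ 1 (mod 59), since |⟨20⟩| = 29.
57^29 mod 59 = 1.
Since 1 = 1, 57 lies in the subgroup.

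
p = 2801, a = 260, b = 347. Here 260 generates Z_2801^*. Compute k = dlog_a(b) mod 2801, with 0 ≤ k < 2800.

2478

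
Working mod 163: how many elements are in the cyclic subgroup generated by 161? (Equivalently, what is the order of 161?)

The order of 161 must divide p − 1 = 162 = 2 · 3^4.
Divisors: 1, 2, 3, 6, 9, 18, 27, 54, 81, 162.
Check each in increasing order: 161^1 ≡ 161;  161^2 ≡ 4;  161^3 ≡ 155;  161^6 ≡ 64;  161^9 ≡ 140;  161^18 ≡ 40;  161^27 ≡ 58;  161^54 ≡ 104;  161^81 ≡ 1.
Smallest exponent giving 1 is 81.

81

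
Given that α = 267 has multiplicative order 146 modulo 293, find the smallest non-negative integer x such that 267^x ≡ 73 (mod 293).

70

Baby-step giant-step with m = ceil(sqrt(146)) = 13.
Baby table (267^j mod 293 for j=0..12):
  0:1  1:267  2:90  3:4  4:189  5:67  6:16  7:170
  8:268  9:64  10:94  11:193  12:256
Giant step factor: 267^(-13) ≡ 233 (mod 293).
Scan 73·233^i mod 293 for i = 0, 1, …:
  i=0: 73   i=1: 15   i=2: 272   i=3: 88
  i=4: 287   i=5: 67
Match at i=5, j=5: x = 5·13 + 5 = 70.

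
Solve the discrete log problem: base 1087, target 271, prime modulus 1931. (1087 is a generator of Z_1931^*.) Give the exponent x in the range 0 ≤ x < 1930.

1205

Baby-step giant-step with m = ceil(sqrt(1930)) = 44.
Baby table (1087^j mod 1931 for j=0..43):
  0:1  1:1087  2:1728  3:1404  4:658  5:776  6:1596  7:814
  8:420  9:824  10:1635  11:725  12:227  13:1512  14:263  15:93
  16:679  17:431  18:1195  19:1333  20:721  21:1672  22:393  23:440
  24:1323  25:1437  26:1771  27:1801  28:1584  29:1287  30:925  31:1355
  32:1463  33:1068  34:385  35:1399  36:1016  37:1791  38:369  39:1386
  40:402  41:568  42:1427  43:556
Giant step factor: 1087^(-44) ≡ 436 (mod 1931).
Scan 271·436^i mod 1931 for i = 0, 1, …:
  i=0: 271   i=1: 365   i=2: 798   i=3: 348
  i=4: 1110   i=5: 1210   i=6: 397   i=7: 1233
  i=8: 770   i=9: 1657     …   i=26: 156
  i=27: 431
Match at i=27, j=17: x = 27·44 + 17 = 1205.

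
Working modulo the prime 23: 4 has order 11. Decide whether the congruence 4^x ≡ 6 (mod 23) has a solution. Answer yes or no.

⟨4⟩ has order 11; its elements mod 23 are {1, 2, 3, 4, 6, 8, 9, 12, 13, 16, 18}.
6 is in this set.

yes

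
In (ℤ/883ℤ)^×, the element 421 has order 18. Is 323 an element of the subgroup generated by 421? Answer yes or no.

⟨421⟩ has order 18; its elements mod 883 are {1, 135, 242, 286, 318, 323, 337, 338, 421, 462, 545, 546, 560, 565, 597, 641, 748, 882}.
323 is in this set.

yes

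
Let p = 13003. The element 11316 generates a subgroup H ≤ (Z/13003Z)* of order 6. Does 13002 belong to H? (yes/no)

⟨11316⟩ has order 6; its elements mod 13003 are {1, 1687, 1688, 11315, 11316, 13002}.
13002 is in this set.

yes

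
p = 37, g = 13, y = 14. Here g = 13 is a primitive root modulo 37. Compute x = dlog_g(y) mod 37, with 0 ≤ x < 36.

3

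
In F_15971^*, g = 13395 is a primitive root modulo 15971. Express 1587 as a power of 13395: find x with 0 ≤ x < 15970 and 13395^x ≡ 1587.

832

Baby-step giant-step with m = ceil(sqrt(15970)) = 127.
Baby table (13395^j mod 15971 for j=0..126):
  0:1  1:13395  2:7811  3:2324  4:2501  5:9708  6:2778  7:14851
  8:10340  9:3788  10:393  11:9776  12:3291  13:2985  14:8662  15:14146
  16:5726  17:7028  18:6986  19:3381  20:10710  21:8928  22:15683  23:7222
  24:2343  25:1470  26:14378  27:14992  28:14457  29:3140  30:8657  31:11055
  32:14584  33:11379  34:10452  35:2754  36:12791  37:14528  38:11896  39:4253
  40:378  41:503  42:13894  43:67  44:3089  45:12265  46:11969  47:7857
  48:11596  49:10445  50:4815  51:6027  52:14231  53:10360  54:181  55:12874
  56:8343  57:5398  58:5493  59:338  60:7717  61:4903  62:2933  63:14846
  64:7249  65:12646  66:4744  67:13242  68:2664  69:5066  70:14262  71:10359
  72:2757  73:5063  74:6019  75:2897  76:11756  77:13531  78:8837  79:10534
  80:15116  81:14453  82:13444  83:9355  84:1759  85:4580  86:4489  87:15311
  88:7234  89:3373  90:15347  91:10324  92:13062  93:3185  94:4534  95:11188
  96:7367  97:12127  98:124  99:15967  100:10304  101:698  102:6675  103:5967
  104:9081  105:4859  106:4480  107:6553  108:819  109:14399  110:8809  111:2807
  112:4031  113:13265  114:7300  115:9038  116:3830  117:3998  118:2447  119:5073
  120:12201  121:1152  122:3054  123:6599  124:10091  125:6372  126:3916
Giant step factor: 13395^(-127) ≡ 3642 (mod 15971).
Scan 1587·3642^i mod 15971 for i = 0, 1, …:
  i=0: 1587   i=1: 14323   i=2: 3080   i=3: 5718
  i=4: 14743   i=5: 15475   i=6: 14262
Match at i=6, j=70: x = 6·127 + 70 = 832.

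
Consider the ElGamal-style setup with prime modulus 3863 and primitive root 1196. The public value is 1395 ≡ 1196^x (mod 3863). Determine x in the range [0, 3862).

Baby-step giant-step with m = ceil(sqrt(3862)) = 63.
Baby table (1196^j mod 3863 for j=0..62):
  0:1  1:1196  2:1106  3:1630  4:2528  5:2622  6:3019  7:2682
  8:1382  9:3371  10:2607  11:531  12:1544  13:110  14:218  15:1907
  16:1602  17:3807  18:2558  19:3735  20:1432  21:1363  22:3825  23:908
  24:465  25:3731  26:511  27:802  28:1168  29:2385  30:1566  31:3244
  32:1372  33:3000  34:3136  35:3546  36:3305  37:931  38:932  39:2128
  40:3234  41:1001  42:3529  43:2288  44:1444  45:263  46:1645  47:1153
  48:3760  49:428  50:1972  51:2082  52:2300  53:344  54:1946  55:1890
  56:585  57:457  58:1889  59:3252  60:3214  61:259  62:724
Giant step factor: 1196^(-63) ≡ 1416 (mod 3863).
Scan 1395·1416^i mod 3863 for i = 0, 1, …:
  i=0: 1395   i=1: 1327   i=2: 1614   i=3: 2391
  i=4: 1668   i=5: 1595   i=6: 2528
Match at i=6, j=4: x = 6·63 + 4 = 382.

382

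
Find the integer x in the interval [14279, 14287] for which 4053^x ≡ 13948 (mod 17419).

14282

Compute 4053^14279 mod 17419 = 9135, then multiply by 4053 repeatedly:
  4053^14279=9135  4053^14280=8780  4053^14281=15742  4053^14282=13948
Found 13948 at exponent 14282.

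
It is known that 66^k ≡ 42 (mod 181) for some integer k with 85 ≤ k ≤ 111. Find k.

108

Compute 66^85 mod 181 = 120, then multiply by 66 repeatedly:
  66^85=120  66^86=137  66^87=173  66^88=15  66^89=85
  66^90=180  66^91=115  66^92=169  66^93=113  66^94=37
  66^95=89  66^96=82  66^97=163  66^98=79  66^99=146
  66^100=43  66^101=123  66^102=154  66^103=28  66^104=38
  66^105=155  66^106=94  66^107=50  66^108=42
Found 42 at exponent 108.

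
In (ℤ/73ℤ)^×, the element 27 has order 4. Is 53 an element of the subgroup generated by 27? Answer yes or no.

no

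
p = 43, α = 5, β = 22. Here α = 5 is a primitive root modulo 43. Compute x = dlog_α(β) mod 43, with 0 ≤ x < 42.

Baby-step giant-step with m = ceil(sqrt(42)) = 7.
Baby table (5^j mod 43 for j=0..6):
  0:1  1:5  2:25  3:39  4:23  5:29  6:16
Giant step factor: 5^(-7) ≡ 7 (mod 43).
Scan 22·7^i mod 43 for i = 0, 1, …:
  i=0: 22   i=1: 25
Match at i=1, j=2: x = 1·7 + 2 = 9.

9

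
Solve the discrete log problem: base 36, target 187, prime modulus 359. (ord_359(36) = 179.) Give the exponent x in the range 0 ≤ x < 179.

34

Baby-step giant-step with m = ceil(sqrt(179)) = 14.
Baby table (36^j mod 359 for j=0..13):
  0:1  1:36  2:219  3:345  4:214  5:165  6:196  7:235
  8:203  9:128  10:300  11:30  12:3  13:108
Giant step factor: 36^(-14) ≡ 153 (mod 359).
Scan 187·153^i mod 359 for i = 0, 1, …:
  i=0: 187   i=1: 250   i=2: 196
Match at i=2, j=6: x = 2·14 + 6 = 34.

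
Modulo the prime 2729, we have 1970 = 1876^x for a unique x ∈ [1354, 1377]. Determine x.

1358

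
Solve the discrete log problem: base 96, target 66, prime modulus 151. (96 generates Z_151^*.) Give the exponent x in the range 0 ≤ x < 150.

145

Baby-step giant-step with m = ceil(sqrt(150)) = 13.
Baby table (96^j mod 151 for j=0..12):
  0:1  1:96  2:5  3:27  4:25  5:135  6:125  7:71
  8:21  9:53  10:105  11:114  12:72
Giant step factor: 96^(-13) ≡ 111 (mod 151).
Scan 66·111^i mod 151 for i = 0, 1, …:
  i=0: 66   i=1: 78   i=2: 51   i=3: 74
  i=4: 60   i=5: 16   i=6: 115   i=7: 81
  i=8: 82   i=9: 42   i=10: 132   i=11: 5
Match at i=11, j=2: x = 11·13 + 2 = 145.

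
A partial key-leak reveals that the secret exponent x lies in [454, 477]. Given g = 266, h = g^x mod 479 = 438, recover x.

456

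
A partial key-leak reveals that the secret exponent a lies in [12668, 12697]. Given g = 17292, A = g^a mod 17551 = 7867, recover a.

Compute 17292^12668 mod 17551 = 1435, then multiply by 17292 repeatedly:
  17292^12668=1435  17292^12669=14457  17292^12670=11551  17292^12671=9512  17292^12672=11083
  17292^12673=7867
Found 7867 at exponent 12673.

12673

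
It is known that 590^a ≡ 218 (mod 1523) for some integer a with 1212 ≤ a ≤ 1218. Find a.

1215

Compute 590^1212 mod 1523 = 1078, then multiply by 590 repeatedly:
  590^1212=1078  590^1213=929  590^1214=1353  590^1215=218
Found 218 at exponent 1215.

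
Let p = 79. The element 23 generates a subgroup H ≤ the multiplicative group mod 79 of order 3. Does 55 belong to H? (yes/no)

yes

⟨23⟩ has order 3; its elements mod 79 are {1, 23, 55}.
55 is in this set.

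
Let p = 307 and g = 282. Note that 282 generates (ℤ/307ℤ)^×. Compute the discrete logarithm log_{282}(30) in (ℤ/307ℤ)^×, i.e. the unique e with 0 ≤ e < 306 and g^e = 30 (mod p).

11

Successive powers of 282 modulo 307:
  282^0=1  282^1=282  282^2=11  282^3=32  282^4=121  282^5=45
  282^6=103  282^7=188  282^8=212  282^9=226  282^10=183  282^11=30
So 282^11 ≡ 30 (mod 307), giving e = 11.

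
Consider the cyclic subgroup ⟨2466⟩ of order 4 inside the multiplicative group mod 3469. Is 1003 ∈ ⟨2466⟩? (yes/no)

1003 ∈ ⟨2466⟩ iff 1003^4 ≡ 1 (mod 3469), since |⟨2466⟩| = 4.
1003^4 mod 3469 = 1.
Since 1 = 1, 1003 lies in the subgroup.

yes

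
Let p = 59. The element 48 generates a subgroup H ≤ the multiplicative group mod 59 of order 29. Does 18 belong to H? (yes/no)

no

18 ∈ ⟨48⟩ iff 18^29 ≡ 1 (mod 59), since |⟨48⟩| = 29.
18^29 mod 59 = 58.
Since 58 ≠ 1, 18 does not lie in the subgroup.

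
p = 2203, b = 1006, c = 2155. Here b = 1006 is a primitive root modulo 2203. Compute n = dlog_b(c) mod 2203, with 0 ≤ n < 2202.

Baby-step giant-step with m = ceil(sqrt(2202)) = 47.
Baby table (1006^j mod 2203 for j=0..46):
  0:1  1:1006  2:859  3:578  4:2079  5:827  6:1431  7:1027
  8:2158  9:993  10:999  11:426  12:1174  13:236  14:1695  15:48
  16:2025  17:1578  18:1308  19:657  20:42  21:395  22:830  23:43
  24:1401  25:1689  26:621  27:1277  28:313  29:2052  30:101  31:268
  32:842  33:1100  34:694  35:2016  36:1336  37:186  38:2064  39:1158
  40:1764  41:1169  42:1815  43:1806  44:1564  45:442  46:1849
Giant step factor: 1006^(-47) ≡ 292 (mod 2203).
Scan 2155·292^i mod 2203 for i = 0, 1, …:
  i=0: 2155   i=1: 1405   i=2: 502   i=3: 1186
  i=4: 441   i=5: 998   i=6: 620   i=7: 394
  i=8: 492   i=9: 469     …   i=22: 701
  i=23: 2016
Match at i=23, j=35: n = 23·47 + 35 = 1116.

1116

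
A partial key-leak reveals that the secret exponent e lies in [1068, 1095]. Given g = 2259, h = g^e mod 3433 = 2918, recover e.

Compute 2259^1068 mod 3433 = 1236, then multiply by 2259 repeatedly:
  2259^1068=1236  2259^1069=1095  2259^1070=1845  2259^1071=193  2259^1072=3429
  2259^1073=1263  2259^1074=294  2259^1075=1577  2259^1076=2422  2259^1077=2529
  2259^1078=499  2259^1079=1217  2259^1080=2803  2259^1081=1525  2259^1082=1676
  2259^1083=2918
Found 2918 at exponent 1083.

1083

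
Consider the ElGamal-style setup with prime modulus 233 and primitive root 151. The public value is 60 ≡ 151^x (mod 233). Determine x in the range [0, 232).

Baby-step giant-step with m = ceil(sqrt(232)) = 16.
Baby table (151^j mod 233 for j=0..15):
  0:1  1:151  2:200  3:143  4:157  5:174  6:178  7:83
  8:184  9:57  10:219  11:216  12:229  13:95  14:132  15:127
Giant step factor: 151^(-16) ≡ 128 (mod 233).
Scan 60·128^i mod 233 for i = 0, 1, …:
  i=0: 60   i=1: 224   i=2: 13   i=3: 33
  i=4: 30   i=5: 112   i=6: 123   i=7: 133
  i=8: 15   i=9: 56   i=10: 178
Match at i=10, j=6: x = 10·16 + 6 = 166.

166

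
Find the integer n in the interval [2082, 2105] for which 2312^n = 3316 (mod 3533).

Compute 2312^2082 mod 3533 = 2664, then multiply by 2312 repeatedly:
  2312^2082=2664  2312^2083=1149  2312^2084=3205  2312^2085=1259  2312^2086=3149
  2312^2087=2508  2312^2088=843  2312^2089=2333  2312^2090=2538  2312^2091=3076
  2312^2092=3316
Found 3316 at exponent 2092.

2092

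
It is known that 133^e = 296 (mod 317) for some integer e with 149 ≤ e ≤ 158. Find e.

Compute 133^149 mod 317 = 296, then multiply by 133 repeatedly:
  133^149=296
Found 296 at exponent 149.

149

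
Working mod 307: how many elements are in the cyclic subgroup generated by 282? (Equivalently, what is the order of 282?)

The order of 282 must divide p − 1 = 306 = 2 · 3^2 · 17.
Divisors: 1, 2, 3, 6, 9, 17, 18, 34, 51, 102, 153, 306.
Check each in increasing order: 282^1 ≡ 282;  282^2 ≡ 11;  282^3 ≡ 32;  282^6 ≡ 103;  282^9 ≡ 226;  282^17 ≡ 20;  282^18 ≡ 114;  282^34 ≡ 93;  282^51 ≡ 18;  282^102 ≡ 17;  282^153 ≡ 306;  282^306 ≡ 1.
Smallest exponent giving 1 is 306.

306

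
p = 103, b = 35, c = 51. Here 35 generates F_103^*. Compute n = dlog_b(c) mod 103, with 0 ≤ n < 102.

Baby-step giant-step with m = ceil(sqrt(102)) = 11.
Baby table (35^j mod 103 for j=0..10):
  0:1  1:35  2:92  3:27  4:18  5:12  6:8  7:74
  8:15  9:10  10:41
Giant step factor: 35^(-11) ≡ 44 (mod 103).
Scan 51·44^i mod 103 for i = 0, 1, …:
  i=0: 51   i=1: 81   i=2: 62   i=3: 50
  i=4: 37   i=5: 83   i=6: 47   i=7: 8
Match at i=7, j=6: n = 7·11 + 6 = 83.

83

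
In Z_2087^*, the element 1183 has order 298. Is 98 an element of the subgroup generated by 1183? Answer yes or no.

no

98 ∈ ⟨1183⟩ iff 98^298 ≡ 1 (mod 2087), since |⟨1183⟩| = 298.
98^298 mod 2087 = 2011.
Since 2011 ≠ 1, 98 does not lie in the subgroup.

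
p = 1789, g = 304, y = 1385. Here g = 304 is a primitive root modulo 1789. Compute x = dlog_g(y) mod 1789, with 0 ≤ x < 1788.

39

Baby-step giant-step with m = ceil(sqrt(1788)) = 43.
Baby table (304^j mod 1789 for j=0..42):
  0:1  1:304  2:1177  3:8  4:643  5:471  6:64  7:1566
  8:190  9:512  10:5  11:1520  12:518  13:40  14:1426  15:566
  16:320  17:674  18:950  19:771  20:25  21:444  22:801  23:200
  24:1763  25:1041  26:1600  27:1581  28:1172  29:277  30:125  31:431
  32:427  33:1000  34:1659  35:1627  36:844  37:749  38:493  39:1385
  40:625  41:366  42:346
Giant step factor: 304^(-43) ≡ 1750 (mod 1789).
Scan 1385·1750^i mod 1789 for i = 0, 1, …:
  i=0: 1385
Match at i=0, j=39: x = 0·43 + 39 = 39.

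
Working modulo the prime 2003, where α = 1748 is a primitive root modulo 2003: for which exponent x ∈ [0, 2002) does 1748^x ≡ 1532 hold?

Baby-step giant-step with m = ceil(sqrt(2002)) = 45.
Baby table (1748^j mod 2003 for j=0..44):
  0:1  1:1748  2:929  3:1462  4:1751  5:164  6:243  7:128
  8:1411  9:735  10:857  11:1795  12:962  13:1059  14:360  15:338
  16:1942  17:1534  18:1418  19:953  20:1351  21:11  22:1201  23:204
  24:58  25:1234  26:1804  27:670  28:1408  29:1500  30:73  31:1415
  32:1718  33:567  34:1634  35:1957  36:1715  37:1332  38:850  39:1577
  40:468  41:840  42:121  43:1193  44:241
Giant step factor: 1748^(-45) ≡ 135 (mod 2003).
Scan 1532·135^i mod 2003 for i = 0, 1, …:
  i=0: 1532   i=1: 511   i=2: 883   i=3: 1028
  i=4: 573   i=5: 1241   i=6: 1286   i=7: 1352
  i=8: 247   i=9: 1297     …   i=19: 1467
  i=20: 1751
Match at i=20, j=4: x = 20·45 + 4 = 904.

904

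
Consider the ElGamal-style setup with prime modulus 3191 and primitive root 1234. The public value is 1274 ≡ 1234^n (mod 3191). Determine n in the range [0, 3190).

Baby-step giant-step with m = ceil(sqrt(3190)) = 57.
Baby table (1234^j mod 3191 for j=0..56):
  0:1  1:1234  2:649  3:3116  4:3180  5:2381  6:2434  7:825
  8:121  9:2528  10:1945  11:498  12:1860  13:911  14:942  15:904
  16:1877  17:2743  18:2402  19:2820  20:1690  21:1737  22:2297  23:890
  24:556  25:39  26:261  27:2974  28:266  29:2762  30:320  31:2387
  32:265  33:1528  34:2862  35:2462  36:276  37:2338  38:428  39:1637
  40:155  41:3001  42:1674  43:1139  44:1486  45:2090  46:732  47:235
  48:2800  49:2538  50:1521  51:606  52:1110  53:801  54:2415  55:2907
  56:554
Giant step factor: 1234^(-57) ≡ 1562 (mod 3191).
Scan 1274·1562^i mod 3191 for i = 0, 1, …:
  i=0: 1274   i=1: 1995   i=2: 1774   i=3: 1200
  i=4: 1283   i=5: 98   i=6: 3099   i=7: 3082
  i=8: 2056   i=9: 1326     …   i=38: 1466
  i=39: 1945
Match at i=39, j=10: n = 39·57 + 10 = 2233.

2233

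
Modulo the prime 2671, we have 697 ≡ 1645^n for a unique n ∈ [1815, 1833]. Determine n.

1833

Compute 1645^1815 mod 2671 = 475, then multiply by 1645 repeatedly:
  1645^1815=475  1645^1816=1443  1645^1817=1887  1645^1818=413  1645^1819=951
  1645^1820=1860  1645^1821=1405  1645^1822=810  1645^1823=2292  1645^1824=1559
  1645^1825=395  1645^1826=722  1645^1827=1766  1645^1828=1693  1645^1829=1803
  1645^1830=1125  1645^1831=2293  1645^1832=533  1645^1833=697
Found 697 at exponent 1833.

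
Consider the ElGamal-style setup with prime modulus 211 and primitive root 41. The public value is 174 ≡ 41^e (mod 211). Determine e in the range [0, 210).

149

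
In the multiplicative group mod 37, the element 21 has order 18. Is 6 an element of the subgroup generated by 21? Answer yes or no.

⟨21⟩ has order 18; its elements mod 37 are {1, 3, 4, 7, 9, 10, 11, 12, 16, 21, 25, 26, 27, 28, 30, 33, 34, 36}.
6 is not in this set.

no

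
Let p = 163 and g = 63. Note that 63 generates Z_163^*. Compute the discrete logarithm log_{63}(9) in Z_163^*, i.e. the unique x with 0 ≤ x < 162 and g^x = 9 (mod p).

62

Baby-step giant-step with m = ceil(sqrt(162)) = 13.
Baby table (63^j mod 163 for j=0..12):
  0:1  1:63  2:57  3:5  4:152  5:122  6:25  7:108
  8:121  9:125  10:51  11:116  12:136
Giant step factor: 63^(-13) ≡ 101 (mod 163).
Scan 9·101^i mod 163 for i = 0, 1, …:
  i=0: 9   i=1: 94   i=2: 40   i=3: 128
  i=4: 51
Match at i=4, j=10: x = 4·13 + 10 = 62.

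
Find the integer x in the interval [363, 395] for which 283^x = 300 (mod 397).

370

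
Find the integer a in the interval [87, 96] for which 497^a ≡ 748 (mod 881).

93

Compute 497^87 mod 881 = 120, then multiply by 497 repeatedly:
  497^87=120  497^88=613  497^89=716  497^90=809  497^91=337
  497^92=99  497^93=748
Found 748 at exponent 93.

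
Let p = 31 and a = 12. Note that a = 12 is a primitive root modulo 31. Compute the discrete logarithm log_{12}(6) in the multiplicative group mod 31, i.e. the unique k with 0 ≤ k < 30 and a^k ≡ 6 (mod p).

Successive powers of 12 modulo 31:
  12^0=1  12^1=12  12^2=20  12^3=23  12^4=28  12^5=26
  12^6=2  12^7=24  12^8=9  12^9=15  12^10=25  12^11=21
  12^12=4  12^13=17  12^14=18  12^15=30  12^16=19  12^17=11
  12^18=8  12^19=3  12^20=5  12^21=29  12^22=7  12^23=22
  12^24=16  12^25=6
So 12^25 ≡ 6 (mod 31), giving k = 25.

25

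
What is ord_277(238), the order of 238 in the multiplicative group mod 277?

69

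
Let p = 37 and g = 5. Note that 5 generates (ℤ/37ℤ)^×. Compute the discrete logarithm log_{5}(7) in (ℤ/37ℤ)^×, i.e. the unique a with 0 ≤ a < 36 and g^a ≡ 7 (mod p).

28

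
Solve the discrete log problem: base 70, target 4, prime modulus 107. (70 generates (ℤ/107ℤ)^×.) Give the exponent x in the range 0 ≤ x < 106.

Baby-step giant-step with m = ceil(sqrt(106)) = 11.
Baby table (70^j mod 107 for j=0..10):
  0:1  1:70  2:85  3:65  4:56  5:68  6:52  7:2
  8:33  9:63  10:23
Giant step factor: 70^(-11) ≡ 43 (mod 107).
Scan 4·43^i mod 107 for i = 0, 1, …:
  i=0: 4   i=1: 65
Match at i=1, j=3: x = 1·11 + 3 = 14.

14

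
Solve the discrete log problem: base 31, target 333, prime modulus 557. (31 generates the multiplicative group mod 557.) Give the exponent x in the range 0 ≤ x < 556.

273

Baby-step giant-step with m = ceil(sqrt(556)) = 24.
Baby table (31^j mod 557 for j=0..23):
  0:1  1:31  2:404  3:270  4:15  5:465  6:490  7:151
  8:225  9:291  10:109  11:37  12:33  13:466  14:521  15:555
  16:495  17:306  18:17  19:527  20:184  21:134  22:255  23:107
Giant step factor: 31^(-24) ≡ 401 (mod 557).
Scan 333·401^i mod 557 for i = 0, 1, …:
  i=0: 333   i=1: 410   i=2: 95   i=3: 219
  i=4: 370   i=5: 208   i=6: 415   i=7: 429
  i=8: 473   i=9: 293   i=10: 523   i=11: 291
Match at i=11, j=9: x = 11·24 + 9 = 273.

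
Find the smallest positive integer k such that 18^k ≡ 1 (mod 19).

2

The order of 18 must divide p − 1 = 18 = 2 · 3^2.
Divisors: 1, 2, 3, 6, 9, 18.
Check each in increasing order: 18^1 ≡ 18;  18^2 ≡ 1.
Smallest exponent giving 1 is 2.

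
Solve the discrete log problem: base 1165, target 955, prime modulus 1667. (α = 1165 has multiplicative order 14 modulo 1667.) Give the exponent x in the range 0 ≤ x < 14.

Successive powers of 1165 modulo 1667:
  1165^0=1  1165^1=1165  1165^2=287  1165^3=955
So 1165^3 ≡ 955 (mod 1667), giving x = 3.

3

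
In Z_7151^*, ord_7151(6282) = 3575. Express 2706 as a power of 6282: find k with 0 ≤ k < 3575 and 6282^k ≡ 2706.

Baby-step giant-step with m = ceil(sqrt(3575)) = 60.
Baby table (6282^j mod 7151 for j=0..59):
  0:1  1:6282  2:4306  3:5210  4:6244  5:1573  6:6055  7:1341
  8:284  9:3489  10:83  11:6534  12:6999  13:3370  14:3380  15:1841
  16:1995  17:4038  18:2119  19:3547  20:6889  21:5997  22:1686  23:821
  24:1651  25:2632  26:1112  27:6208  28:4253  29:1210  30:6858  31:4332
  32:4069  33:3784  34:1164  35:3926  36:6484  37:392  38:2600  39:316
  40:4285  41:2006  42:1630  43:6579  44:3649  45:4063  46:1847  47:3932
  48:1270  49:4775  50:5256  51:2025  52:6572  53:2581  54:2525  55:1132
  56:3130  57:4561  58:5296  59:3020
Giant step factor: 6282^(-60) ≡ 2126 (mod 7151).
Scan 2706·2126^i mod 7151 for i = 0, 1, …:
  i=0: 2706   i=1: 3552   i=2: 96   i=3: 3868
  i=4: 6869   i=5: 1152   i=6: 3510   i=7: 3767
  i=8: 6673   i=9: 6365     …   i=26: 3493
  i=27: 3380
Match at i=27, j=14: k = 27·60 + 14 = 1634.

1634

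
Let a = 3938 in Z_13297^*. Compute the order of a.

1662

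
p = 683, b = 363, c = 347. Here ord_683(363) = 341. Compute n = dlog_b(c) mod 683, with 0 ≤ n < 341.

99

Baby-step giant-step with m = ceil(sqrt(341)) = 19.
Baby table (363^j mod 683 for j=0..18):
  0:1  1:363  2:633  3:291  4:451  5:476  6:672  7:105
  8:550  9:214  10:503  11:228  12:121  13:211  14:97  15:378
  16:614  17:224  18:35
Giant step factor: 363^(-19) ≡ 570 (mod 683).
Scan 347·570^i mod 683 for i = 0, 1, …:
  i=0: 347   i=1: 403   i=2: 222   i=3: 185
  i=4: 268   i=5: 451
Match at i=5, j=4: n = 5·19 + 4 = 99.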